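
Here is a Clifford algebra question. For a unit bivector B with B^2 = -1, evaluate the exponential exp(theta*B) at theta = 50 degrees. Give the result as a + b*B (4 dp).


For a unit bivector B with B^2 = -1, the exponential series gives
e^(theta*B) = cos(theta) + sin(theta)*B (the GA analogue of Euler's formula).
theta = 50 degrees = 0.872665 rad
cos(50 deg) = 0.6428
sin(50 deg) = 0.7660
exp(theta*B) = 0.6428 + 0.7660*B


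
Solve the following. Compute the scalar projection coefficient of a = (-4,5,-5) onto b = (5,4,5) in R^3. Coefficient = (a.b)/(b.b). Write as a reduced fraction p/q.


Projection coefficient = (a . b) / (b . b)
a . b = (-4)*5 + 5*4 + (-5)*5
= -20 + 20 + (-25) = -25
b . b = 5^2 + 4^2 + 5^2
= 25 + 16 + 25 = 66
Coefficient = -25/66
In lowest terms: -25/66


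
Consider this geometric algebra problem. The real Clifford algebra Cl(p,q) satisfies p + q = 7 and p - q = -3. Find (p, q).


We need p + q = 7 and p - q = -3.
Adding: 2p = 7 + (-3) = 4, so p = 2.
Then q = 7 - 2 = 5.
(p, q) = (2, 5)


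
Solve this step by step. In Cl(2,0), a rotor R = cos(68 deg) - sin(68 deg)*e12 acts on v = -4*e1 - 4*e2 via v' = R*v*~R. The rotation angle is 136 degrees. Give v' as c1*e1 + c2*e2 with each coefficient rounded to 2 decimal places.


Rotor R = cos(68deg) - sin(68deg)*e12
Rotation angle theta = 2 * 68 = 136 degrees
v' = R*v*~R rotates v by theta.
cos(136deg) = -0.7193, sin(136deg) = 0.6947
v'_1 = -4*cos(136deg) - (-4)*sin(136deg)
= -4*(-0.7193) - (-4)*0.6947
= 5.66
v'_2 = -4*sin(136deg) + (-4)*cos(136deg)
= -4*0.6947 + (-4)*(-0.7193)
= 0.10
v' = 5.66*e1 + 0.10*e2


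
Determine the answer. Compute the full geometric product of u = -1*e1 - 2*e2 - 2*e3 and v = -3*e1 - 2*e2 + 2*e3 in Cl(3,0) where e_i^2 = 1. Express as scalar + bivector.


In Cl(3,0): e_i^2 = 1, e_ie_j = -e_je_i for i != j.
Scalar part = u . v = (-1)*(-3) + (-2)*(-2) + (-2)*2
= 3 + 4 + (-4) = 3
e12 coeff = (-1)*(-2) - (-2)*(-3) = 2 - 6 = -4
e13 coeff = (-1)*2 - (-2)*(-3) = -2 - 6 = -8
e23 coeff = (-2)*2 - (-2)*(-2) = -4 - 4 = -8
uv = 3 - 4*e12 - 8*e13 - 8*e23


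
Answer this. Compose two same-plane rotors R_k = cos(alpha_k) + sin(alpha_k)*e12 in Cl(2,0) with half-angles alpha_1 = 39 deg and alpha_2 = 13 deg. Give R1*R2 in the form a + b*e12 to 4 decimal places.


Same-plane rotors commute and their half-angles add:
R1*R2 = cos(a1 + a2) + sin(a1 + a2)*e12.
a1 + a2 = 39 + 13 = 52 deg
cos(52 deg) = 0.6157
sin(52 deg) = 0.7880
R1*R2 = 0.6157 + 0.7880*e12


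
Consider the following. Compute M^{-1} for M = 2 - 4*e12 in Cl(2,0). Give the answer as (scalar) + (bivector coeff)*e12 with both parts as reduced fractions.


M = 2 - 4*e12, where e12^2 = -1.
Since M commutes with its reverse ~M = a - b*e12, M * ~M = a^2 - b^2*e12^2 = a^2 + b^2.
So M^{-1} = ~M / (a^2 + b^2) = (a - b*e12)/(a^2 + b^2).
a^2 + b^2 = 4 + 16 = 20
Scalar part = 2/20 = 1/10
Bivector coeff = 4/20 = 1/5
M^{-1} = 1/10 + 1/5*e12


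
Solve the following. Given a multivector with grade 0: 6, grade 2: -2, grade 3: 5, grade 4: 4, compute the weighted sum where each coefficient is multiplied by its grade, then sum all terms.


Grade-weighted sum = sum of grade_k * coefficient_k
0*6 = 0
2*(-2) = -4
3*5 = 15
4*4 = 16
Total = 0 + (-4) + 15 + 16 = 27


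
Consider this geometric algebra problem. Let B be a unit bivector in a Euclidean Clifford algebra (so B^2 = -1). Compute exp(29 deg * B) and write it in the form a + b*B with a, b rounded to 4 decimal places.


For a unit bivector B with B^2 = -1, the exponential series gives
e^(theta*B) = cos(theta) + sin(theta)*B (the GA analogue of Euler's formula).
theta = 29 degrees = 0.506145 rad
cos(29 deg) = 0.8746
sin(29 deg) = 0.4848
exp(theta*B) = 0.8746 + 0.4848*B


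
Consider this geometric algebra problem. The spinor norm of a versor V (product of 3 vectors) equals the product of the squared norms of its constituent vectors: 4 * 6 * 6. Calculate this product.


Spinor norm N(V) = |v1|^2 * |v2|^2 * ... * |v3|^2
= 4 * 6 * 6
Running product: 4, 24, 144
N(V) = 144


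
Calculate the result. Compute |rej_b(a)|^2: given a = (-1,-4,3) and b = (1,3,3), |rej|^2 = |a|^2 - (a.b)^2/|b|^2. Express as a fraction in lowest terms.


|a|^2 = (-1)^2 + (-4)^2 + 3^2 = 26
|b|^2 = 1^2 + 3^2 + 3^2 = 19
a . b = (-1)*1 + (-4)*3 + 3*3 = -4
(a.b)^2 = (-4)^2 = 16
|rej|^2 = 26 - 16/19
= (494 - 16)/19
= 478/19
In lowest terms: 478/19


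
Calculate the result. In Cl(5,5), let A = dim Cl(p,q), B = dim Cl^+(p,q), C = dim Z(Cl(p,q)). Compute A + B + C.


n = 5 + 5 = 10
Total dim = 2^10 = 1024
Even subalgebra dim = 2^9 = 512
n is even, so center dim = 1
Sum = 1024 + 512 + 1 = 1537


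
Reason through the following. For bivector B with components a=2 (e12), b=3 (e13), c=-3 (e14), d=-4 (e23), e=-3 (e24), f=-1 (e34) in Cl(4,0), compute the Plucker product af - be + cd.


Plucker relation: af - be + cd
a*f = 2*(-1) = -2
b*e = 3*(-3) = -9
c*d = (-3)*(-4) = 12
af - be + cd = -2 - (-9) + 12
= 19


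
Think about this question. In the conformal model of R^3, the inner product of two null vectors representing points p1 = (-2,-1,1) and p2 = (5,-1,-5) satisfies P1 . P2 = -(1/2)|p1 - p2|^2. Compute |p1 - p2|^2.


p1 - p2 = (-7, 0, 6)
|p1 - p2|^2 = (-7)^2 + 0^2 + 6^2
= 49 + 0 + 36
= 85


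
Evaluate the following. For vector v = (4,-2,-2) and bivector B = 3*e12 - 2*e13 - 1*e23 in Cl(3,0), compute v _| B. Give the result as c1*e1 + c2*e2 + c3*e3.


Left contraction v _| B = <vB>_1 (grade-1 part of the geometric product vB).
Using e1_|e12 = e2, e2_|e12 = -e1, e1_|e13 = e3, e3_|e13 = -e1, e2_|e23 = e3, e3_|e23 = -e2:
e1 coeff: -v2*b12 - v3*b13 = -(-2)*(3) - (-2)*(-2) = 2
e2 coeff: v1*b12 - v3*b23 = (4)*(3) - (-2)*(-1) = 10
e3 coeff: v1*b13 + v2*b23 = (4)*(-2) + (-2)*(-1) = -6
v _| B = 2*e1 + 10*e2 - 6*e3


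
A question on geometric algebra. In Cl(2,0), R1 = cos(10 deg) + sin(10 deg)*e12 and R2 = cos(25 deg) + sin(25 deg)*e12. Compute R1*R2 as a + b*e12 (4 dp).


Same-plane rotors commute and their half-angles add:
R1*R2 = cos(a1 + a2) + sin(a1 + a2)*e12.
a1 + a2 = 10 + 25 = 35 deg
cos(35 deg) = 0.8192
sin(35 deg) = 0.5736
R1*R2 = 0.8192 + 0.5736*e12


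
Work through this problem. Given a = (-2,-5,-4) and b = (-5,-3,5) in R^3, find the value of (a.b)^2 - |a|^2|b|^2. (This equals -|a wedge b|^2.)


a . b = (-2)*(-5) + (-5)*(-3) + (-4)*5
= 10 + 15 + (-20) = 5
|a|^2 = (-2)^2 + (-5)^2 + (-4)^2 = 45
|b|^2 = (-5)^2 + (-3)^2 + 5^2 = 59
(a.b)^2 = 5^2 = 25
|a|^2 * |b|^2 = 45 * 59 = 2655
Result = 25 - 2655 = -2630


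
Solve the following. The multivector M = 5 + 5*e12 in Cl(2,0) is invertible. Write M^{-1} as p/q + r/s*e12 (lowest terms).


M = 5 + 5*e12, where e12^2 = -1.
Since M commutes with its reverse ~M = a - b*e12, M * ~M = a^2 - b^2*e12^2 = a^2 + b^2.
So M^{-1} = ~M / (a^2 + b^2) = (a - b*e12)/(a^2 + b^2).
a^2 + b^2 = 25 + 25 = 50
Scalar part = 5/50 = 1/10
Bivector coeff = -5/50 = -1/10
M^{-1} = 1/10 - 1/10*e12


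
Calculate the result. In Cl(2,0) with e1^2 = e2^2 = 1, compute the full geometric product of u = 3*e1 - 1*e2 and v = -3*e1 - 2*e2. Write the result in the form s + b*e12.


Expand: (3*e1 - 1*e2)(-3*e1 - 2*e2)
= 3*(-3)*e1e1 + 3*(-2)*e1e2 + (-1)*(-3)*e2e1 + (-1)*(-2)*e2e2
Using e1^2 = e2^2 = 1, e2e1 = -e1e2:
Scalar part s = 3*(-3) + (-1)*(-2) = -9 + 2 = -7
Bivector part b = 3*(-2) - (-1)*(-3) = -6 - 3 = -9
uv = -7 - 9*e12


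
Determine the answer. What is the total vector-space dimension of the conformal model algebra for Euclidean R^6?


The conformal model of R^6 uses Cl(7,1): the 6 Euclidean generators plus two extra orthogonal generators e+ (e+^2 = +1) and e- (e-^2 = -1), from which the null vectors e0, einf are built.
Number of generators m = 6 + 2 = 8.
dim Cl(p,q) = 2^m = 2^8 = 256


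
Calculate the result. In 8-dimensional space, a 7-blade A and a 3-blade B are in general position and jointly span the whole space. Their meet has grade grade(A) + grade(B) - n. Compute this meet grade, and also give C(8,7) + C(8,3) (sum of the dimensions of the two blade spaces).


Meet grade = grade(A) + grade(B) - n
= 7 + 3 - 8 = 2
C(8,7) = 8
C(8,3) = 56
dim_A + dim_B = 8 + 56 = 64


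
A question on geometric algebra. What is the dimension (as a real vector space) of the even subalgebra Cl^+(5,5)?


Even subalgebra dimension = 2^(n-1)
n = 5 + 5 = 10
2^(10 - 1) = 2^9 = 512
Verification: sum of C(10,k) for even k = 1 + 45 + 210 + 210 + 45 + 1 = 512
Result = 512


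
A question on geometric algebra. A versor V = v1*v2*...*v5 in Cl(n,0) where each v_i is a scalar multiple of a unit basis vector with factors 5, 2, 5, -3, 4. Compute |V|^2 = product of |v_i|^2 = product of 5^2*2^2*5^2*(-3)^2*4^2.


Each vector v_i has |v_i|^2 = s_i^2
Squared scales: 5^2 = 25, 2^2 = 4, 5^2 = 25, (-3)^2 = 9, 4^2 = 16
|V|^2 = 25 * 4 * 25 * 9 * 16
= 360000


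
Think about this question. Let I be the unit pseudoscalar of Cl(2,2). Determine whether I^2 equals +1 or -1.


The pseudoscalar I = e1...e_n (product of all n generators) of Cl(p,q) satisfies I^2 = (-1)^(q + n(n-1)/2).
p = 2, q = 2, n = p + q = 4
n(n-1)/2 = 4 * 3 / 2 = 6
Exponent = q + n(n-1)/2 = 2 + 6 = 8
I^2 = (-1)^8 = +1


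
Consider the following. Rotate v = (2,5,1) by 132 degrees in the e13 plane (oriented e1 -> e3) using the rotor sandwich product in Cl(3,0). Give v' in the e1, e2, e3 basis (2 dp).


Rotor R = cos(66deg) - sin(66deg)*e13
Rotation angle theta = 2 * 66 = 132 degrees in the e13 plane (e1 -> e3).
The component perpendicular to the plane (e2) is invariant: v'_2 = v2 = 5.00
cos(132deg) = -0.6691, sin(132deg) = 0.7431
v'_1 = v1*cos(theta) - v3*sin(theta) = 2*(-0.6691) - 1*0.7431 = -2.08
v'_3 = v1*sin(theta) + v3*cos(theta) = 2*0.7431 + 1*(-0.6691) = 0.82
v' = -2.08*e1 + 5.00*e2 + 0.82*e3


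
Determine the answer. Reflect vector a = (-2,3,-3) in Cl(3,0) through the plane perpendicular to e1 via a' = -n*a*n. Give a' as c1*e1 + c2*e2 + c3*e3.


Reflection formula: a' = -n*a*n, with n = e1 (unit vector, n^2 = 1).
For reflection through hyperplane perp to e1:
The component along e1 flips sign, others stay.
a = (-2, 3, -3)
a' = (2, 3, -3)
a' = 2*e1 + 3*e2 - 3*e3


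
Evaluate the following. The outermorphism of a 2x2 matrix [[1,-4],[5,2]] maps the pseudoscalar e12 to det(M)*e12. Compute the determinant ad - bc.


The outermorphism of a linear map f sends e1^e2 to f(e1)^f(e2).
f(e1) = 1*e1 + 5*e2
f(e2) = -4*e1 + 2*e2
f(e1) ^ f(e2) = (1*e1 + 5*e2) ^ (-4*e1 + 2*e2)
= 1*2*e12 + 5*(-4)*e21
= (2 - (-20))*e12
= 22*e12
Coefficient = 22


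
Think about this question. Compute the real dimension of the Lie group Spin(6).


Spin(n) double-covers SO(n); both have Lie algebra so(n) of dimension n(n-1)/2.
n = 6
n(n-1) = 6 * 5 = 30
dim Spin(6) = 30/2 = 15


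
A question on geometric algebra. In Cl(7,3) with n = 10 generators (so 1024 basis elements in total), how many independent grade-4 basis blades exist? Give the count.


Number of grade-k basis blades in Cl(p,q) with n = p + q is C(n, k).
n = 7 + 3 = 10
C(10, 4) = 10! / (4! * 6!)
= 3628800 / (24 * 720)
= 210


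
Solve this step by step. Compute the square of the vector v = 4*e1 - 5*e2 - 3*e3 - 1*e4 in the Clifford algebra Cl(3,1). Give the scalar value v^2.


v^2 = sum of c_i^2 * e_i^2
Positive signature terms (e_i^2 = +1): 4^2 + (-5)^2 + (-3)^2 = 50
Negative signature terms (e_j^2 = -1): (-1)^2 = 1
v^2 = 50 - 1 = 49


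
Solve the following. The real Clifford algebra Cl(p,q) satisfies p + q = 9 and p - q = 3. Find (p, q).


We need p + q = 9 and p - q = 3.
Adding: 2p = 9 + 3 = 12, so p = 6.
Then q = 9 - 6 = 3.
(p, q) = (6, 3)


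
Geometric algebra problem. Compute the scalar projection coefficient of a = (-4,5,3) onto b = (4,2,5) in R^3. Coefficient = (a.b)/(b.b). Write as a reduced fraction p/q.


Projection coefficient = (a . b) / (b . b)
a . b = (-4)*4 + 5*2 + 3*5
= -16 + 10 + 15 = 9
b . b = 4^2 + 2^2 + 5^2
= 16 + 4 + 25 = 45
Coefficient = 9/45
In lowest terms: 1/5


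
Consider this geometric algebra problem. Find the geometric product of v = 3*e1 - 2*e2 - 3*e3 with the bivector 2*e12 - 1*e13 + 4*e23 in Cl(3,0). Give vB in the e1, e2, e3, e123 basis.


vB has grade-1 (vector) and grade-3 (trivector) parts: vB = (v _| B) + (v ^ B).
Vector part <vB>_1:
  e1: -v2*b12 - v3*b13 = -(-2)*(2) - (-3)*(-1) = 1
  e2: v1*b12 - v3*b23 = (3)*(2) - (-3)*(4) = 18
  e3: v1*b13 + v2*b23 = (3)*(-1) + (-2)*(4) = -11
Trivector part <vB>_3:
  e123: v1*b23 - v2*b13 + v3*b12 = (3)*(4) - (-2)*(-1) + (-3)*(2) = 4
vB = 1*e1 + 18*e2 - 11*e3 + 4*e123


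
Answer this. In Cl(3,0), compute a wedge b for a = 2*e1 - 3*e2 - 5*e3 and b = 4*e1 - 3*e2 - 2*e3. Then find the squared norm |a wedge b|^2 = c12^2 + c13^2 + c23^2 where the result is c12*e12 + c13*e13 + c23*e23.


a wedge b = (a1*b2 - a2*b1)*e12 + (a1*b3 - a3*b1)*e13 + (a2*b3 - a3*b2)*e23
e12 coeff: 2*(-3) - (-3)*4 = -6 - (-12) = 6
e13 coeff: 2*(-2) - (-5)*4 = -4 - (-20) = 16
e23 coeff: (-3)*(-2) - (-5)*(-3) = 6 - 15 = -9
|a wedge b|^2 = 6^2 + 16^2 + (-9)^2
= 36 + 256 + 81
= 373


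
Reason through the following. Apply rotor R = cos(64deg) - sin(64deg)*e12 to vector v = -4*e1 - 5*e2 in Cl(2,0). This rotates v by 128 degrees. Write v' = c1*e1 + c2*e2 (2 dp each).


Rotor R = cos(64deg) - sin(64deg)*e12
Rotation angle theta = 2 * 64 = 128 degrees
v' = R*v*~R rotates v by theta.
cos(128deg) = -0.6157, sin(128deg) = 0.7880
v'_1 = -4*cos(128deg) - (-5)*sin(128deg)
= -4*(-0.6157) - (-5)*0.7880
= 6.40
v'_2 = -4*sin(128deg) + (-5)*cos(128deg)
= -4*0.7880 + (-5)*(-0.6157)
= -0.07
v' = 6.40*e1 - 0.07*e2


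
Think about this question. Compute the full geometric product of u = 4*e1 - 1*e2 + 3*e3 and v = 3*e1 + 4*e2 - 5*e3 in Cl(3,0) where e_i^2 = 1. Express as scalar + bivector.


In Cl(3,0): e_i^2 = 1, e_ie_j = -e_je_i for i != j.
Scalar part = u . v = 4*3 + (-1)*4 + 3*(-5)
= 12 + (-4) + (-15) = -7
e12 coeff = 4*4 - (-1)*3 = 16 - (-3) = 19
e13 coeff = 4*(-5) - 3*3 = -20 - 9 = -29
e23 coeff = (-1)*(-5) - 3*4 = 5 - 12 = -7
uv = -7 + 19*e12 - 29*e13 - 7*e23


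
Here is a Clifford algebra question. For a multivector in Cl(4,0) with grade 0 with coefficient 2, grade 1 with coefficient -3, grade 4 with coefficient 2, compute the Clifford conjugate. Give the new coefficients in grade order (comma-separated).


Clifford conjugate sign for grade k: (-1)^(k(k+1)/2)
Grade 0: (-1)^(0*1/2) = (-1)^0 = 1, coeff 2 -> 2
Grade 1: (-1)^(1*2/2) = (-1)^1 = -1, coeff -3 -> 3
Grade 4: (-1)^(4*5/2) = (-1)^10 = 1, coeff 2 -> 2
Conjugated coefficients: 2, 3, 2


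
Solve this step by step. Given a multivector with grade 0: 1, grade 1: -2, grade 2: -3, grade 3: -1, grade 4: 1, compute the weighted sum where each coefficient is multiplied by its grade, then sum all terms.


Grade-weighted sum = sum of grade_k * coefficient_k
0*1 = 0
1*(-2) = -2
2*(-3) = -6
3*(-1) = -3
4*1 = 4
Total = 0 + (-2) + (-6) + (-3) + 4 = -7


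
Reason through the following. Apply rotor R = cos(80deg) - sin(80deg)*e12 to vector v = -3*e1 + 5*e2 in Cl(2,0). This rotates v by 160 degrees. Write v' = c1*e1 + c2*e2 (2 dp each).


Rotor R = cos(80deg) - sin(80deg)*e12
Rotation angle theta = 2 * 80 = 160 degrees
v' = R*v*~R rotates v by theta.
cos(160deg) = -0.9397, sin(160deg) = 0.3420
v'_1 = -3*cos(160deg) - 5*sin(160deg)
= -3*(-0.9397) - 5*0.3420
= 1.11
v'_2 = -3*sin(160deg) + 5*cos(160deg)
= -3*0.3420 + 5*(-0.9397)
= -5.72
v' = 1.11*e1 - 5.72*e2


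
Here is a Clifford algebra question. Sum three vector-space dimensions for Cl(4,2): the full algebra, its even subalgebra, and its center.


n = 4 + 2 = 6
Total dim = 2^6 = 64
Even subalgebra dim = 2^5 = 32
n is even, so center dim = 1
Sum = 64 + 32 + 1 = 97


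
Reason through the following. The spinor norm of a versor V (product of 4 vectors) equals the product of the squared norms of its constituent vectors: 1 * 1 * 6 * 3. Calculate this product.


Spinor norm N(V) = |v1|^2 * |v2|^2 * ... * |v4|^2
= 1 * 1 * 6 * 3
Running product: 1, 1, 6, 18
N(V) = 18


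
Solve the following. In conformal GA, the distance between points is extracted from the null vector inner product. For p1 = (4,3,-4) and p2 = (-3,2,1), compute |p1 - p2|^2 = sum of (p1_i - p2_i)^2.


p1 - p2 = (7, 1, -5)
|p1 - p2|^2 = 7^2 + 1^2 + (-5)^2
= 49 + 1 + 25
= 75


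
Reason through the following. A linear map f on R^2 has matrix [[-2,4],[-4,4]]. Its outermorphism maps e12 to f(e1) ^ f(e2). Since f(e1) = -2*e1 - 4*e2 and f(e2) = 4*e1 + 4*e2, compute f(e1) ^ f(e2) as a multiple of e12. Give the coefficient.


The outermorphism of a linear map f sends e1^e2 to f(e1)^f(e2).
f(e1) = -2*e1 - 4*e2
f(e2) = 4*e1 + 4*e2
f(e1) ^ f(e2) = (-2*e1 - 4*e2) ^ (4*e1 + 4*e2)
= (-2)*4*e12 + (-4)*4*e21
= (-8 - (-16))*e12
= 8*e12
Coefficient = 8


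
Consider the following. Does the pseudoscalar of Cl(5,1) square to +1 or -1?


The pseudoscalar I = e1...e_n (product of all n generators) of Cl(p,q) satisfies I^2 = (-1)^(q + n(n-1)/2).
p = 5, q = 1, n = p + q = 6
n(n-1)/2 = 6 * 5 / 2 = 15
Exponent = q + n(n-1)/2 = 1 + 15 = 16
I^2 = (-1)^16 = +1


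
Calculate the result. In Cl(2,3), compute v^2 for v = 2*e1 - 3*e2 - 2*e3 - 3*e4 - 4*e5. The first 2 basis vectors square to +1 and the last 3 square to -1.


v^2 = sum of c_i^2 * e_i^2
Positive signature terms (e_i^2 = +1): 2^2 + (-3)^2 = 13
Negative signature terms (e_j^2 = -1): (-2)^2 + (-3)^2 + (-4)^2 = 29
v^2 = 13 - 29 = -16


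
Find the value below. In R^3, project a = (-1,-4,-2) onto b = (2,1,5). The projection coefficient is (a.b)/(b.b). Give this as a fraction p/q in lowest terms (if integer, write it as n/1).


Projection coefficient = (a . b) / (b . b)
a . b = (-1)*2 + (-4)*1 + (-2)*5
= -2 + (-4) + (-10) = -16
b . b = 2^2 + 1^2 + 5^2
= 4 + 1 + 25 = 30
Coefficient = -16/30
In lowest terms: -8/15


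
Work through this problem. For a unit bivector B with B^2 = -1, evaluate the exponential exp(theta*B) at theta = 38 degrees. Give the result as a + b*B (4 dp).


For a unit bivector B with B^2 = -1, the exponential series gives
e^(theta*B) = cos(theta) + sin(theta)*B (the GA analogue of Euler's formula).
theta = 38 degrees = 0.663225 rad
cos(38 deg) = 0.7880
sin(38 deg) = 0.6157
exp(theta*B) = 0.7880 + 0.6157*B


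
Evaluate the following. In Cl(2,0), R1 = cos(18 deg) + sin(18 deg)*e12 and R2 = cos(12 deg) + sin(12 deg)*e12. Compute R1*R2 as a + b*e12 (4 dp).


Same-plane rotors commute and their half-angles add:
R1*R2 = cos(a1 + a2) + sin(a1 + a2)*e12.
a1 + a2 = 18 + 12 = 30 deg
cos(30 deg) = 0.8660
sin(30 deg) = 0.5000
R1*R2 = 0.8660 + 0.5000*e12


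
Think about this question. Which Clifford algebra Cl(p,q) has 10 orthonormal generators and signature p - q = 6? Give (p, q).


We need p + q = 10 and p - q = 6.
Adding: 2p = 10 + 6 = 16, so p = 8.
Then q = 10 - 8 = 2.
(p, q) = (8, 2)


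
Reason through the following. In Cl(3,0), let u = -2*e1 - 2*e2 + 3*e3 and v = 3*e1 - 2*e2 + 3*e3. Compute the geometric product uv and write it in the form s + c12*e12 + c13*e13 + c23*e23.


In Cl(3,0): e_i^2 = 1, e_ie_j = -e_je_i for i != j.
Scalar part = u . v = (-2)*3 + (-2)*(-2) + 3*3
= -6 + 4 + 9 = 7
e12 coeff = (-2)*(-2) - (-2)*3 = 4 - (-6) = 10
e13 coeff = (-2)*3 - 3*3 = -6 - 9 = -15
e23 coeff = (-2)*3 - 3*(-2) = -6 - (-6) = 0
uv = 7 + 10*e12 - 15*e13 + 0*e23


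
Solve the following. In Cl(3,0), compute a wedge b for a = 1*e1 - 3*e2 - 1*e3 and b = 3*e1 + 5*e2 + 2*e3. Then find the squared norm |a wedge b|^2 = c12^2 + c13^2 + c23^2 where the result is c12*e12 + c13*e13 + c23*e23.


a wedge b = (a1*b2 - a2*b1)*e12 + (a1*b3 - a3*b1)*e13 + (a2*b3 - a3*b2)*e23
e12 coeff: 1*5 - (-3)*3 = 5 - (-9) = 14
e13 coeff: 1*2 - (-1)*3 = 2 - (-3) = 5
e23 coeff: (-3)*2 - (-1)*5 = -6 - (-5) = -1
|a wedge b|^2 = 14^2 + 5^2 + (-1)^2
= 196 + 25 + 1
= 222


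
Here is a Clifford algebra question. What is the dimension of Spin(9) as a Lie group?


Spin(n) double-covers SO(n); both have Lie algebra so(n) of dimension n(n-1)/2.
n = 9
n(n-1) = 9 * 8 = 72
dim Spin(9) = 72/2 = 36


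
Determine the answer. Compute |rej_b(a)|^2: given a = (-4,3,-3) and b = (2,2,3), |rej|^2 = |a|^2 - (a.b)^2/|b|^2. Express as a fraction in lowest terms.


|a|^2 = (-4)^2 + 3^2 + (-3)^2 = 34
|b|^2 = 2^2 + 2^2 + 3^2 = 17
a . b = (-4)*2 + 3*2 + (-3)*3 = -11
(a.b)^2 = (-11)^2 = 121
|rej|^2 = 34 - 121/17
= (578 - 121)/17
= 457/17
In lowest terms: 457/17


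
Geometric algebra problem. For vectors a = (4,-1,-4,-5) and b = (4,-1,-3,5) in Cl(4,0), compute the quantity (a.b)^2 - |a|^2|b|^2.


a . b = 4*4 + (-1)*(-1) + (-4)*(-3) + (-5)*5
= 16 + 1 + 12 + (-25) = 4
|a|^2 = 4^2 + (-1)^2 + (-4)^2 + (-5)^2 = 58
|b|^2 = 4^2 + (-1)^2 + (-3)^2 + 5^2 = 51
(a.b)^2 = 4^2 = 16
|a|^2 * |b|^2 = 58 * 51 = 2958
Result = 16 - 2958 = -2942


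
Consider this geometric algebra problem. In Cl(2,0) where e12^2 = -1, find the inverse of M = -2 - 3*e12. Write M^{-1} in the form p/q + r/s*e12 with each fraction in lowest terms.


M = -2 - 3*e12, where e12^2 = -1.
Since M commutes with its reverse ~M = a - b*e12, M * ~M = a^2 - b^2*e12^2 = a^2 + b^2.
So M^{-1} = ~M / (a^2 + b^2) = (a - b*e12)/(a^2 + b^2).
a^2 + b^2 = 4 + 9 = 13
Scalar part = -2/13 = -2/13
Bivector coeff = 3/13 = 3/13
M^{-1} = -2/13 + 3/13*e12


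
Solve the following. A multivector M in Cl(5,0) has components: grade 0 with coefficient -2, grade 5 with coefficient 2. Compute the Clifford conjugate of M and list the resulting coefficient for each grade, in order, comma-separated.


Clifford conjugate sign for grade k: (-1)^(k(k+1)/2)
Grade 0: (-1)^(0*1/2) = (-1)^0 = 1, coeff -2 -> -2
Grade 5: (-1)^(5*6/2) = (-1)^15 = -1, coeff 2 -> -2
Conjugated coefficients: -2, -2


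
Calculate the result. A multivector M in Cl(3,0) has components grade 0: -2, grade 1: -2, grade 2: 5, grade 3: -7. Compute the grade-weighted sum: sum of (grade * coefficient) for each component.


Grade-weighted sum = sum of grade_k * coefficient_k
0*(-2) = 0
1*(-2) = -2
2*5 = 10
3*(-7) = -21
Total = 0 + (-2) + 10 + (-21) = -13


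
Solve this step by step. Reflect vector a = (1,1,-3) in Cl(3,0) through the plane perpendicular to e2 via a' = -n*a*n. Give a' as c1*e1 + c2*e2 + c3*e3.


Reflection formula: a' = -n*a*n, with n = e2 (unit vector, n^2 = 1).
For reflection through hyperplane perp to e2:
The component along e2 flips sign, others stay.
a = (1, 1, -3)
a' = (1, -1, -3)
a' = 1*e1 - 1*e2 - 3*e3


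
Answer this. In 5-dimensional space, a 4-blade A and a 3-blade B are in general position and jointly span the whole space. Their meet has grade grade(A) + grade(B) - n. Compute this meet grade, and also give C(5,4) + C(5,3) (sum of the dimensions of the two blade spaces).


Meet grade = grade(A) + grade(B) - n
= 4 + 3 - 5 = 2
C(5,4) = 5
C(5,3) = 10
dim_A + dim_B = 5 + 10 = 15


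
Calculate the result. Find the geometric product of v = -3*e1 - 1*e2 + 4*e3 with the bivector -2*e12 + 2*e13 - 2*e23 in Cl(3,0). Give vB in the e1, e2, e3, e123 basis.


vB has grade-1 (vector) and grade-3 (trivector) parts: vB = (v _| B) + (v ^ B).
Vector part <vB>_1:
  e1: -v2*b12 - v3*b13 = -(-1)*(-2) - (4)*(2) = -10
  e2: v1*b12 - v3*b23 = (-3)*(-2) - (4)*(-2) = 14
  e3: v1*b13 + v2*b23 = (-3)*(2) + (-1)*(-2) = -4
Trivector part <vB>_3:
  e123: v1*b23 - v2*b13 + v3*b12 = (-3)*(-2) - (-1)*(2) + (4)*(-2) = 0
vB = -10*e1 + 14*e2 - 4*e3 + 0*e123


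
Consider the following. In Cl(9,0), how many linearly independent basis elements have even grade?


Even subalgebra dimension = 2^(n-1)
n = 9 + 0 = 9
2^(9 - 1) = 2^8 = 256
Verification: sum of C(9,k) for even k = 1 + 36 + 126 + 84 + 9 = 256
Result = 256


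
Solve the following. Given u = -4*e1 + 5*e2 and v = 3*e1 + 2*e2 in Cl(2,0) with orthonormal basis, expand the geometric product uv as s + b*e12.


Expand: (-4*e1 + 5*e2)(3*e1 + 2*e2)
= (-4)*3*e1e1 + (-4)*2*e1e2 + 5*3*e2e1 + 5*2*e2e2
Using e1^2 = e2^2 = 1, e2e1 = -e1e2:
Scalar part s = (-4)*3 + 5*2 = -12 + 10 = -2
Bivector part b = (-4)*2 - 5*3 = -8 - 15 = -23
uv = -2 - 23*e12


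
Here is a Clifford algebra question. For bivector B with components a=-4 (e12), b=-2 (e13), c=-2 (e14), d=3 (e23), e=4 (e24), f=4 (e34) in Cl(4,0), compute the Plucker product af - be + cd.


Plucker relation: af - be + cd
a*f = (-4)*4 = -16
b*e = (-2)*4 = -8
c*d = (-2)*3 = -6
af - be + cd = -16 - (-8) + (-6)
= -14


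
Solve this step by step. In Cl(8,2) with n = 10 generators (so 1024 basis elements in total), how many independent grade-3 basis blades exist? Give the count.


Number of grade-k basis blades in Cl(p,q) with n = p + q is C(n, k).
n = 8 + 2 = 10
C(10, 3) = 10! / (3! * 7!)
= 3628800 / (6 * 5040)
= 120


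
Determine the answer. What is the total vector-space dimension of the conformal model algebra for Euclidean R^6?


The conformal model of R^6 uses Cl(7,1): the 6 Euclidean generators plus two extra orthogonal generators e+ (e+^2 = +1) and e- (e-^2 = -1), from which the null vectors e0, einf are built.
Number of generators m = 6 + 2 = 8.
dim Cl(p,q) = 2^m = 2^8 = 256


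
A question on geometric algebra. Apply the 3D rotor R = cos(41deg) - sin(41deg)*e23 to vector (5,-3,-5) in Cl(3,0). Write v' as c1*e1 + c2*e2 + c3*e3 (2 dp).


Rotor R = cos(41deg) - sin(41deg)*e23
Rotation angle theta = 2 * 41 = 82 degrees in the e23 plane (e2 -> e3).
The component perpendicular to the plane (e1) is invariant: v'_1 = v1 = 5.00
cos(82deg) = 0.1392, sin(82deg) = 0.9903
v'_2 = v2*cos(theta) - v3*sin(theta) = -3*0.1392 - (-5)*0.9903 = 4.53
v'_3 = v2*sin(theta) + v3*cos(theta) = -3*0.9903 + (-5)*0.1392 = -3.67
v' = 5.00*e1 + 4.53*e2 - 3.67*e3


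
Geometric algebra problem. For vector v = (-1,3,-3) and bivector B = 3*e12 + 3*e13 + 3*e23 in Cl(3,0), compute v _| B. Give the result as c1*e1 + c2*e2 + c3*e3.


Left contraction v _| B = <vB>_1 (grade-1 part of the geometric product vB).
Using e1_|e12 = e2, e2_|e12 = -e1, e1_|e13 = e3, e3_|e13 = -e1, e2_|e23 = e3, e3_|e23 = -e2:
e1 coeff: -v2*b12 - v3*b13 = -(3)*(3) - (-3)*(3) = 0
e2 coeff: v1*b12 - v3*b23 = (-1)*(3) - (-3)*(3) = 6
e3 coeff: v1*b13 + v2*b23 = (-1)*(3) + (3)*(3) = 6
v _| B = 0*e1 + 6*e2 + 6*e3


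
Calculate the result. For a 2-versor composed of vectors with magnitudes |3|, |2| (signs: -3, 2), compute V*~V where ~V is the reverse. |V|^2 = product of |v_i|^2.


Each vector v_i has |v_i|^2 = s_i^2
Squared scales: (-3)^2 = 9, 2^2 = 4
|V|^2 = 9 * 4
= 36


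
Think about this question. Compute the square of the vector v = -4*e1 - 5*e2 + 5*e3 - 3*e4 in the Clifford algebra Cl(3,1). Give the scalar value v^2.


v^2 = sum of c_i^2 * e_i^2
Positive signature terms (e_i^2 = +1): (-4)^2 + (-5)^2 + 5^2 = 66
Negative signature terms (e_j^2 = -1): (-3)^2 = 9
v^2 = 66 - 9 = 57


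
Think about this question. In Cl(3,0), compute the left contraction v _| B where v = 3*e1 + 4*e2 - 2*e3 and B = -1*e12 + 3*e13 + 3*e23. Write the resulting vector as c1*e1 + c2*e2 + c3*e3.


Left contraction v _| B = <vB>_1 (grade-1 part of the geometric product vB).
Using e1_|e12 = e2, e2_|e12 = -e1, e1_|e13 = e3, e3_|e13 = -e1, e2_|e23 = e3, e3_|e23 = -e2:
e1 coeff: -v2*b12 - v3*b13 = -(4)*(-1) - (-2)*(3) = 10
e2 coeff: v1*b12 - v3*b23 = (3)*(-1) - (-2)*(3) = 3
e3 coeff: v1*b13 + v2*b23 = (3)*(3) + (4)*(3) = 21
v _| B = 10*e1 + 3*e2 + 21*e3


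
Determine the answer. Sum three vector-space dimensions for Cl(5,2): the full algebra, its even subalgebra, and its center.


n = 5 + 2 = 7
Total dim = 2^7 = 128
Even subalgebra dim = 2^6 = 64
n is odd, so center dim = 2
Sum = 128 + 64 + 2 = 194


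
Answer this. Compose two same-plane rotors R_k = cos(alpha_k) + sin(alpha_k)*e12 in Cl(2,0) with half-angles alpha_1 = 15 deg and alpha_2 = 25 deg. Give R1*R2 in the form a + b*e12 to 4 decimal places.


Same-plane rotors commute and their half-angles add:
R1*R2 = cos(a1 + a2) + sin(a1 + a2)*e12.
a1 + a2 = 15 + 25 = 40 deg
cos(40 deg) = 0.7660
sin(40 deg) = 0.6428
R1*R2 = 0.7660 + 0.6428*e12


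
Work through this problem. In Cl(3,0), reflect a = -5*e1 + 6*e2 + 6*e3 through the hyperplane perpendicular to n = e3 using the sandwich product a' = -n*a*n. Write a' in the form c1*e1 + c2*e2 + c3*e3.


Reflection formula: a' = -n*a*n, with n = e3 (unit vector, n^2 = 1).
For reflection through hyperplane perp to e3:
The component along e3 flips sign, others stay.
a = (-5, 6, 6)
a' = (-5, 6, -6)
a' = -5*e1 + 6*e2 - 6*e3


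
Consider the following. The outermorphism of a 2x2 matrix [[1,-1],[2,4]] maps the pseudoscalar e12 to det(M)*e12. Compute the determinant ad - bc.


The outermorphism of a linear map f sends e1^e2 to f(e1)^f(e2).
f(e1) = 1*e1 + 2*e2
f(e2) = -1*e1 + 4*e2
f(e1) ^ f(e2) = (1*e1 + 2*e2) ^ (-1*e1 + 4*e2)
= 1*4*e12 + 2*(-1)*e21
= (4 - (-2))*e12
= 6*e12
Coefficient = 6


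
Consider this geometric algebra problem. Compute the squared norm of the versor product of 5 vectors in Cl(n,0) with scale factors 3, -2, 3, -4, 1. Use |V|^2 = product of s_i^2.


Each vector v_i has |v_i|^2 = s_i^2
Squared scales: 3^2 = 9, (-2)^2 = 4, 3^2 = 9, (-4)^2 = 16, 1^2 = 1
|V|^2 = 9 * 4 * 9 * 16 * 1
= 5184


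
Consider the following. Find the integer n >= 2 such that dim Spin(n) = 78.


dim Spin(n) = dim so(n) = n(n-1)/2.
Solve n(n-1)/2 = 78, i.e. n^2 - n - 156 = 0.
Discriminant = 1 + 8*78 = 625
n = (1 + sqrt(625))/2 = (1 + 25)/2 = 13


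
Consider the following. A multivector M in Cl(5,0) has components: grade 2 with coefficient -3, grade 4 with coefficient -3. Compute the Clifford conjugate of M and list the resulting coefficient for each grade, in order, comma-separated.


Clifford conjugate sign for grade k: (-1)^(k(k+1)/2)
Grade 2: (-1)^(2*3/2) = (-1)^3 = -1, coeff -3 -> 3
Grade 4: (-1)^(4*5/2) = (-1)^10 = 1, coeff -3 -> -3
Conjugated coefficients: 3, -3


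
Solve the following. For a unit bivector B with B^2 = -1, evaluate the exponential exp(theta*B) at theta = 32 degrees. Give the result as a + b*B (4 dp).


For a unit bivector B with B^2 = -1, the exponential series gives
e^(theta*B) = cos(theta) + sin(theta)*B (the GA analogue of Euler's formula).
theta = 32 degrees = 0.558505 rad
cos(32 deg) = 0.8480
sin(32 deg) = 0.5299
exp(theta*B) = 0.8480 + 0.5299*B


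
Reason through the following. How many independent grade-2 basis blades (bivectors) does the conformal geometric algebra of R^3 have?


The conformal model of R^3 uses Cl(4,1) with m = 3 + 2 = 5 generators.
Number of grade-2 blades = C(m, 2) = C(5, 2)
= 5*4/2 = 10


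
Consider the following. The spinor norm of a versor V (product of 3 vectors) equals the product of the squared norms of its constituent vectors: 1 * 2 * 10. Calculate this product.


Spinor norm N(V) = |v1|^2 * |v2|^2 * ... * |v3|^2
= 1 * 2 * 10
Running product: 1, 2, 20
N(V) = 20


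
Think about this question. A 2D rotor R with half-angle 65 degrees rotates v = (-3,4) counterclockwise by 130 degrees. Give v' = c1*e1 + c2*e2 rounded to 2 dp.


Rotor R = cos(65deg) - sin(65deg)*e12
Rotation angle theta = 2 * 65 = 130 degrees
v' = R*v*~R rotates v by theta.
cos(130deg) = -0.6428, sin(130deg) = 0.7660
v'_1 = -3*cos(130deg) - 4*sin(130deg)
= -3*(-0.6428) - 4*0.7660
= -1.14
v'_2 = -3*sin(130deg) + 4*cos(130deg)
= -3*0.7660 + 4*(-0.6428)
= -4.87
v' = -1.14*e1 - 4.87*e2


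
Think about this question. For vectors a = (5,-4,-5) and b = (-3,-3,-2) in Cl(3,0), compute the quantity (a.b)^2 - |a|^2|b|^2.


a . b = 5*(-3) + (-4)*(-3) + (-5)*(-2)
= -15 + 12 + 10 = 7
|a|^2 = 5^2 + (-4)^2 + (-5)^2 = 66
|b|^2 = (-3)^2 + (-3)^2 + (-2)^2 = 22
(a.b)^2 = 7^2 = 49
|a|^2 * |b|^2 = 66 * 22 = 1452
Result = 49 - 1452 = -1403


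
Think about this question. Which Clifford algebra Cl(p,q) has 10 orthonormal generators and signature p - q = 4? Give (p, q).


We need p + q = 10 and p - q = 4.
Adding: 2p = 10 + 4 = 14, so p = 7.
Then q = 10 - 7 = 3.
(p, q) = (7, 3)


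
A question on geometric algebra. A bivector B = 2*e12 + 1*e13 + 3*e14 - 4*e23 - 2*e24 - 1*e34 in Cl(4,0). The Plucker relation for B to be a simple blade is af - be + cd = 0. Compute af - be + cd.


Plucker relation: af - be + cd
a*f = 2*(-1) = -2
b*e = 1*(-2) = -2
c*d = 3*(-4) = -12
af - be + cd = -2 - (-2) + (-12)
= -12


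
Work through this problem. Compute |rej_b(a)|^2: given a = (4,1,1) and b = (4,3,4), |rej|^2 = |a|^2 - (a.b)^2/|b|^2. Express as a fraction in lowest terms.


|a|^2 = 4^2 + 1^2 + 1^2 = 18
|b|^2 = 4^2 + 3^2 + 4^2 = 41
a . b = 4*4 + 1*3 + 1*4 = 23
(a.b)^2 = 23^2 = 529
|rej|^2 = 18 - 529/41
= (738 - 529)/41
= 209/41
In lowest terms: 209/41


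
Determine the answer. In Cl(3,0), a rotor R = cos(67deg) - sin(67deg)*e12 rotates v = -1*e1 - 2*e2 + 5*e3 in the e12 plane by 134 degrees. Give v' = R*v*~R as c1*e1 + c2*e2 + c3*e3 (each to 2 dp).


Rotor R = cos(67deg) - sin(67deg)*e12
Rotation angle theta = 2 * 67 = 134 degrees in the e12 plane (e1 -> e2).
The component perpendicular to the plane (e3) is invariant: v'_3 = v3 = 5.00
cos(134deg) = -0.6947, sin(134deg) = 0.7193
v'_1 = v1*cos(theta) - v2*sin(theta) = -1*(-0.6947) - (-2)*0.7193 = 2.13
v'_2 = v1*sin(theta) + v2*cos(theta) = -1*0.7193 + (-2)*(-0.6947) = 0.67
v' = 2.13*e1 + 0.67*e2 + 5.00*e3


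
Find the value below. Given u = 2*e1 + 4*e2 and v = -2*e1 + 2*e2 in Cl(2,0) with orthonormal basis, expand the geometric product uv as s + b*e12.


Expand: (2*e1 + 4*e2)(-2*e1 + 2*e2)
= 2*(-2)*e1e1 + 2*2*e1e2 + 4*(-2)*e2e1 + 4*2*e2e2
Using e1^2 = e2^2 = 1, e2e1 = -e1e2:
Scalar part s = 2*(-2) + 4*2 = -4 + 8 = 4
Bivector part b = 2*2 - 4*(-2) = 4 - (-8) = 12
uv = 4 + 12*e12


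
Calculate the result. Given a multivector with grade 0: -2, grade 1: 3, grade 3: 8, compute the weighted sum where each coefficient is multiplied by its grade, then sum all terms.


Grade-weighted sum = sum of grade_k * coefficient_k
0*(-2) = 0
1*3 = 3
3*8 = 24
Total = 0 + 3 + 24 = 27


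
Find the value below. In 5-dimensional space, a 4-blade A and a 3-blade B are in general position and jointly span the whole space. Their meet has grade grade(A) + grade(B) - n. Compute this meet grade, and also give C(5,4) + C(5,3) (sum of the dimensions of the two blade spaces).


Meet grade = grade(A) + grade(B) - n
= 4 + 3 - 5 = 2
C(5,4) = 5
C(5,3) = 10
dim_A + dim_B = 5 + 10 = 15


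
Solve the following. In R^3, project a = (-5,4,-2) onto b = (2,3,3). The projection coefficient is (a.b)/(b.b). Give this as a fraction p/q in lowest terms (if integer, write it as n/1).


Projection coefficient = (a . b) / (b . b)
a . b = (-5)*2 + 4*3 + (-2)*3
= -10 + 12 + (-6) = -4
b . b = 2^2 + 3^2 + 3^2
= 4 + 9 + 9 = 22
Coefficient = -4/22
In lowest terms: -2/11


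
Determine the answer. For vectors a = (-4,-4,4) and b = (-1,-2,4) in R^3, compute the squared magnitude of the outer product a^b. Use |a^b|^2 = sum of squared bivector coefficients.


a wedge b = (a1*b2 - a2*b1)*e12 + (a1*b3 - a3*b1)*e13 + (a2*b3 - a3*b2)*e23
e12 coeff: (-4)*(-2) - (-4)*(-1) = 8 - 4 = 4
e13 coeff: (-4)*4 - 4*(-1) = -16 - (-4) = -12
e23 coeff: (-4)*4 - 4*(-2) = -16 - (-8) = -8
|a wedge b|^2 = 4^2 + (-12)^2 + (-8)^2
= 16 + 144 + 64
= 224


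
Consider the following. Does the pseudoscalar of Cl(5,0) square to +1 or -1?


The pseudoscalar I = e1...e_n (product of all n generators) of Cl(p,q) satisfies I^2 = (-1)^(q + n(n-1)/2).
p = 5, q = 0, n = p + q = 5
n(n-1)/2 = 5 * 4 / 2 = 10
Exponent = q + n(n-1)/2 = 0 + 10 = 10
I^2 = (-1)^10 = +1


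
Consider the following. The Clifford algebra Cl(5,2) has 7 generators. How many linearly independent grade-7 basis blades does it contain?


Number of grade-k basis blades in Cl(p,q) with n = p + q is C(n, k).
n = 5 + 2 = 7
C(7, 7) = 7! / (7! * 0!)
= 5040 / (5040 * 1)
= 1


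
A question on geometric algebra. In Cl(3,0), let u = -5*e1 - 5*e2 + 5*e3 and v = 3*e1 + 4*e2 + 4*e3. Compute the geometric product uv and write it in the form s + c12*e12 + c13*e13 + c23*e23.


In Cl(3,0): e_i^2 = 1, e_ie_j = -e_je_i for i != j.
Scalar part = u . v = (-5)*3 + (-5)*4 + 5*4
= -15 + (-20) + 20 = -15
e12 coeff = (-5)*4 - (-5)*3 = -20 - (-15) = -5
e13 coeff = (-5)*4 - 5*3 = -20 - 15 = -35
e23 coeff = (-5)*4 - 5*4 = -20 - 20 = -40
uv = -15 - 5*e12 - 35*e13 - 40*e23


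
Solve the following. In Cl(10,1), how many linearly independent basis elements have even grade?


Even subalgebra dimension = 2^(n-1)
n = 10 + 1 = 11
2^(11 - 1) = 2^10 = 1024
Verification: sum of C(11,k) for even k = 1 + 55 + 330 + 462 + 165 + 11 = 1024
Result = 1024


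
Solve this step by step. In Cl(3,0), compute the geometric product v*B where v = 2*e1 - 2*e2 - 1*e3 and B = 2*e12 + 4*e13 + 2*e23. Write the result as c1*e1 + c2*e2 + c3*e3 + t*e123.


vB has grade-1 (vector) and grade-3 (trivector) parts: vB = (v _| B) + (v ^ B).
Vector part <vB>_1:
  e1: -v2*b12 - v3*b13 = -(-2)*(2) - (-1)*(4) = 8
  e2: v1*b12 - v3*b23 = (2)*(2) - (-1)*(2) = 6
  e3: v1*b13 + v2*b23 = (2)*(4) + (-2)*(2) = 4
Trivector part <vB>_3:
  e123: v1*b23 - v2*b13 + v3*b12 = (2)*(2) - (-2)*(4) + (-1)*(2) = 10
vB = 8*e1 + 6*e2 + 4*e3 + 10*e123


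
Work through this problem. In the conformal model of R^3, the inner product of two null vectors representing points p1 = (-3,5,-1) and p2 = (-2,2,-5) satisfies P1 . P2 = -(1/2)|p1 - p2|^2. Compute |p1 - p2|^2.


p1 - p2 = (-1, 3, 4)
|p1 - p2|^2 = (-1)^2 + 3^2 + 4^2
= 1 + 9 + 16
= 26


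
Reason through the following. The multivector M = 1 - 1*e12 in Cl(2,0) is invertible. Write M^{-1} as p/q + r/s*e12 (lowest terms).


M = 1 - 1*e12, where e12^2 = -1.
Since M commutes with its reverse ~M = a - b*e12, M * ~M = a^2 - b^2*e12^2 = a^2 + b^2.
So M^{-1} = ~M / (a^2 + b^2) = (a - b*e12)/(a^2 + b^2).
a^2 + b^2 = 1 + 1 = 2
Scalar part = 1/2 = 1/2
Bivector coeff = 1/2 = 1/2
M^{-1} = 1/2 + 1/2*e12


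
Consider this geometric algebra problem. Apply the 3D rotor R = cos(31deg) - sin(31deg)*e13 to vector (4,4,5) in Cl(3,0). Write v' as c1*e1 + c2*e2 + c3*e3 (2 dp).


Rotor R = cos(31deg) - sin(31deg)*e13
Rotation angle theta = 2 * 31 = 62 degrees in the e13 plane (e1 -> e3).
The component perpendicular to the plane (e2) is invariant: v'_2 = v2 = 4.00
cos(62deg) = 0.4695, sin(62deg) = 0.8829
v'_1 = v1*cos(theta) - v3*sin(theta) = 4*0.4695 - 5*0.8829 = -2.54
v'_3 = v1*sin(theta) + v3*cos(theta) = 4*0.8829 + 5*0.4695 = 5.88
v' = -2.54*e1 + 4.00*e2 + 5.88*e3


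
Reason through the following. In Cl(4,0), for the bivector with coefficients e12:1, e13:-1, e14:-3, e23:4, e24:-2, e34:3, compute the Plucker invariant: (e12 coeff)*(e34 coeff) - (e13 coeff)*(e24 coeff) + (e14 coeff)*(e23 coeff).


Plucker relation: af - be + cd
a*f = 1*3 = 3
b*e = (-1)*(-2) = 2
c*d = (-3)*4 = -12
af - be + cd = 3 - 2 + (-12)
= -11


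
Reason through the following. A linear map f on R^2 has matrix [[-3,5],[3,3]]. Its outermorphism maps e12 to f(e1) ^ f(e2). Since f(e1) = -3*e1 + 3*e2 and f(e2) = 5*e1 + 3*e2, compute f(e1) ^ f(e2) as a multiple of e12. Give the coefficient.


The outermorphism of a linear map f sends e1^e2 to f(e1)^f(e2).
f(e1) = -3*e1 + 3*e2
f(e2) = 5*e1 + 3*e2
f(e1) ^ f(e2) = (-3*e1 + 3*e2) ^ (5*e1 + 3*e2)
= (-3)*3*e12 + 3*5*e21
= (-9 - 15)*e12
= -24*e12
Coefficient = -24


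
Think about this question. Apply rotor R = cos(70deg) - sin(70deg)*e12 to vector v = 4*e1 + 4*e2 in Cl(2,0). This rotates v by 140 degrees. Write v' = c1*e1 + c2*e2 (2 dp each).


Rotor R = cos(70deg) - sin(70deg)*e12
Rotation angle theta = 2 * 70 = 140 degrees
v' = R*v*~R rotates v by theta.
cos(140deg) = -0.7660, sin(140deg) = 0.6428
v'_1 = 4*cos(140deg) - 4*sin(140deg)
= 4*(-0.7660) - 4*0.6428
= -5.64
v'_2 = 4*sin(140deg) + 4*cos(140deg)
= 4*0.6428 + 4*(-0.7660)
= -0.49
v' = -5.64*e1 - 0.49*e2


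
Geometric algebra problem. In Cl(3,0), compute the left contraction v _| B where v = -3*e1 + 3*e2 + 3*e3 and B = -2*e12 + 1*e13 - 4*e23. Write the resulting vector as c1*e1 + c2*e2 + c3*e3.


Left contraction v _| B = <vB>_1 (grade-1 part of the geometric product vB).
Using e1_|e12 = e2, e2_|e12 = -e1, e1_|e13 = e3, e3_|e13 = -e1, e2_|e23 = e3, e3_|e23 = -e2:
e1 coeff: -v2*b12 - v3*b13 = -(3)*(-2) - (3)*(1) = 3
e2 coeff: v1*b12 - v3*b23 = (-3)*(-2) - (3)*(-4) = 18
e3 coeff: v1*b13 + v2*b23 = (-3)*(1) + (3)*(-4) = -15
v _| B = 3*e1 + 18*e2 - 15*e3
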